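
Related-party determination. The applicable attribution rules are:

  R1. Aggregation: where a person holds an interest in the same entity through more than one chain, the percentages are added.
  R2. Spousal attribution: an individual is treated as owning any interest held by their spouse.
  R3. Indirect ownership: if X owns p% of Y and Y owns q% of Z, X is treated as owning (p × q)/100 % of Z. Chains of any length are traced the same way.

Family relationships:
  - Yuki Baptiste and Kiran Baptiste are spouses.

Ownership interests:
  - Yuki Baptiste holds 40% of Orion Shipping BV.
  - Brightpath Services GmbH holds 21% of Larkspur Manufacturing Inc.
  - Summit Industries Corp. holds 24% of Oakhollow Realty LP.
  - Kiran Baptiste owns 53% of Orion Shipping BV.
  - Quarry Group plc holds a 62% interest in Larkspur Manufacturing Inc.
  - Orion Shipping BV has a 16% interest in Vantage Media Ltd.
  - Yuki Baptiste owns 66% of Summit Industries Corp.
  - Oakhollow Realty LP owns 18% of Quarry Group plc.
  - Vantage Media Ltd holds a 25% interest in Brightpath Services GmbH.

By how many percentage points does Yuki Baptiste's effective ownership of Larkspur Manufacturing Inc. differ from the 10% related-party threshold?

7.451056

By spousal attribution (R2), Yuki Baptiste is treated as also owning Kiran Baptiste's interest in Orion Shipping BV, giving 40% + 53% = 93%.
Chain via Orion Shipping BV → Vantage Media Ltd → Brightpath Services GmbH (R3): 93% × 16% × 25% × 21% = 0.7812% of Larkspur Manufacturing Inc.
Chain via Summit Industries Corp. → Oakhollow Realty LP → Quarry Group plc (R3): 66% × 24% × 18% × 62% = 1.767744% of Larkspur Manufacturing Inc.
Aggregating (R1): 0.7812% + 1.767744% = 2.548944%.
2.548944% falls short of the 10% threshold by 7.451056 percentage points.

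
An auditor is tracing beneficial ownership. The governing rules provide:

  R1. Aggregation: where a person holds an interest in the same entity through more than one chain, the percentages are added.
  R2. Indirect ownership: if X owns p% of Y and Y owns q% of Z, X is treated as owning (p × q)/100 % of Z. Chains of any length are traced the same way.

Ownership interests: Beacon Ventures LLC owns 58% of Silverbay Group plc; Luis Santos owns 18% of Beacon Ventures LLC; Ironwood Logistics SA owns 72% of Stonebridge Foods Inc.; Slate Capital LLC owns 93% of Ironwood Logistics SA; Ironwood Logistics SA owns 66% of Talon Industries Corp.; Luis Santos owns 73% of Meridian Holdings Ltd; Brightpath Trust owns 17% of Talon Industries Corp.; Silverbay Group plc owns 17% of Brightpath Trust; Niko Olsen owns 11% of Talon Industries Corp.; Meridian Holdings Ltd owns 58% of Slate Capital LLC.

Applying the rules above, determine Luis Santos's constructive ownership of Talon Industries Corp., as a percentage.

26.290008%

Chain via Beacon Ventures LLC → Silverbay Group plc → Brightpath Trust (R2): 18% × 58% × 17% × 17% = 0.301716% of Talon Industries Corp.
Chain via Meridian Holdings Ltd → Slate Capital LLC → Ironwood Logistics SA (R2): 73% × 58% × 93% × 66% = 25.988292% of Talon Industries Corp.
Aggregating (R1): 0.301716% + 25.988292% = 26.290008%.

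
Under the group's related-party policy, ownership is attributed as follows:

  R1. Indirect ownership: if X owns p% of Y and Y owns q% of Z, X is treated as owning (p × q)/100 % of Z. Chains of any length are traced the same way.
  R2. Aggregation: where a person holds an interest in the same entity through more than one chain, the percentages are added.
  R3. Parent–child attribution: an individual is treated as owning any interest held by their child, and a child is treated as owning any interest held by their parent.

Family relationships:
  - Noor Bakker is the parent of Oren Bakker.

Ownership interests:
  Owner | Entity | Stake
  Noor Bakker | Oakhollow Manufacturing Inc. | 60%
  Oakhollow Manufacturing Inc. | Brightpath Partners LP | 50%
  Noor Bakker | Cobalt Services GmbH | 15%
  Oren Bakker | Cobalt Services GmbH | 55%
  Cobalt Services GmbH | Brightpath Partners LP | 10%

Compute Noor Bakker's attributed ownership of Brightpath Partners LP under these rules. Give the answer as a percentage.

By parent–child attribution (R3), Noor Bakker is treated as also owning Oren Bakker's interest in Cobalt Services GmbH, giving 15% + 55% = 70%.
Chain via Cobalt Services GmbH (R1): 70% × 10% = 7% of Brightpath Partners LP.
Chain via Oakhollow Manufacturing Inc. (R1): 60% × 50% = 30% of Brightpath Partners LP.
Aggregating (R2): 7% + 30% = 37%.

37%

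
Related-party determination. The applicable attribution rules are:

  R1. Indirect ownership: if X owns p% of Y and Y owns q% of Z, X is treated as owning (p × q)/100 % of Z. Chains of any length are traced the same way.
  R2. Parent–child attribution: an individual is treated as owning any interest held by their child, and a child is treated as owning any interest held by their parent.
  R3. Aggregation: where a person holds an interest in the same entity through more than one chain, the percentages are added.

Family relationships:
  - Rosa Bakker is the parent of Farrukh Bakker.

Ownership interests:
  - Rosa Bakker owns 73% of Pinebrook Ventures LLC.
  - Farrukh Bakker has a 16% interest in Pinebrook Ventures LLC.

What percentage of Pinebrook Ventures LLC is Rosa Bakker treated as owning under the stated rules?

89%

By parent–child attribution (R2), Rosa Bakker is treated as also owning Farrukh Bakker's interest in Pinebrook Ventures LLC, giving 73% + 16% = 89%.
Direct interest in Pinebrook Ventures LLC: 89%.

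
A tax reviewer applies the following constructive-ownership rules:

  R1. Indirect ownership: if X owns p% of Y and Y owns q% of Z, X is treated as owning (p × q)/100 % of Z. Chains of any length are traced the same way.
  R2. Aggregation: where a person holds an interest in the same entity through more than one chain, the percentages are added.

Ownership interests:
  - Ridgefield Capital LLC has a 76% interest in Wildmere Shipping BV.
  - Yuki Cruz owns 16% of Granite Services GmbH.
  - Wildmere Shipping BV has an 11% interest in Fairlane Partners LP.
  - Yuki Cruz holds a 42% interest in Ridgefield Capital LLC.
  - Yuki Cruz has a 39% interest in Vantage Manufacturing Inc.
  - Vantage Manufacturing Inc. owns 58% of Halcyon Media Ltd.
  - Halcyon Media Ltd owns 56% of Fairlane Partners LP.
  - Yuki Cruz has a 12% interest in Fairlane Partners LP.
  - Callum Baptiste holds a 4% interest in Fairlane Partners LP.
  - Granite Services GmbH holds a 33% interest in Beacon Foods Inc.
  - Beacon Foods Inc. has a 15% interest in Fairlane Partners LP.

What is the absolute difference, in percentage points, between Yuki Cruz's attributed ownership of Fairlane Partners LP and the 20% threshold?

8.9704

Chain via Granite Services GmbH → Beacon Foods Inc. (R1): 16% × 33% × 15% = 0.792% of Fairlane Partners LP.
Chain via Vantage Manufacturing Inc. → Halcyon Media Ltd (R1): 39% × 58% × 56% = 12.6672% of Fairlane Partners LP.
Chain via Ridgefield Capital LLC → Wildmere Shipping BV (R1): 42% × 76% × 11% = 3.5112% of Fairlane Partners LP.
Direct interest in Fairlane Partners LP: 12%.
Aggregating (R2): 0.792% + 12.6672% + 3.5112% + 12% = 28.9704%.
28.9704% exceeds the 20% threshold by 8.9704 percentage points.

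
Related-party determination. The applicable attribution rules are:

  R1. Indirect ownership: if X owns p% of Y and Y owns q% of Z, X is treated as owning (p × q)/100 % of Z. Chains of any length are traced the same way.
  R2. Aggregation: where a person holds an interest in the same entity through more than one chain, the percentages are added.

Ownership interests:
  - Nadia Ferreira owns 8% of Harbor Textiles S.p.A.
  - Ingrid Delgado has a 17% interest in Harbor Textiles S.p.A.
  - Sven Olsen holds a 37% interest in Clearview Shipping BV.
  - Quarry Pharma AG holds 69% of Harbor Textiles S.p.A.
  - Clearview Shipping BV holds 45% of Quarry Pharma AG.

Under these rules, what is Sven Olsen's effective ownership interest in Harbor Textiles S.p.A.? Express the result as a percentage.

Chain via Clearview Shipping BV → Quarry Pharma AG (R1): 37% × 45% × 69% = 11.4885% of Harbor Textiles S.p.A.

11.4885%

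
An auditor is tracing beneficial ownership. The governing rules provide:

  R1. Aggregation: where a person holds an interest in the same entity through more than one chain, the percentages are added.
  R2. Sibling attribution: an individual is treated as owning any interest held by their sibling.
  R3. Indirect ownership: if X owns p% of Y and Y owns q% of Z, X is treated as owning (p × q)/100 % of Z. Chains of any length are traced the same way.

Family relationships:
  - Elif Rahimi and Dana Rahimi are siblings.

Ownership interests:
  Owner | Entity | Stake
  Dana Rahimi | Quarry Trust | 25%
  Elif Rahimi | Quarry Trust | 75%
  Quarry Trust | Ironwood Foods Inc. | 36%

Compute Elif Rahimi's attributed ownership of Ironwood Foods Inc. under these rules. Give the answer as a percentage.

By sibling attribution (R2), Elif Rahimi is treated as also owning Dana Rahimi's interest in Quarry Trust, giving 75% + 25% = 100%.
Chain via Quarry Trust (R3): 100% × 36% = 36% of Ironwood Foods Inc.

36%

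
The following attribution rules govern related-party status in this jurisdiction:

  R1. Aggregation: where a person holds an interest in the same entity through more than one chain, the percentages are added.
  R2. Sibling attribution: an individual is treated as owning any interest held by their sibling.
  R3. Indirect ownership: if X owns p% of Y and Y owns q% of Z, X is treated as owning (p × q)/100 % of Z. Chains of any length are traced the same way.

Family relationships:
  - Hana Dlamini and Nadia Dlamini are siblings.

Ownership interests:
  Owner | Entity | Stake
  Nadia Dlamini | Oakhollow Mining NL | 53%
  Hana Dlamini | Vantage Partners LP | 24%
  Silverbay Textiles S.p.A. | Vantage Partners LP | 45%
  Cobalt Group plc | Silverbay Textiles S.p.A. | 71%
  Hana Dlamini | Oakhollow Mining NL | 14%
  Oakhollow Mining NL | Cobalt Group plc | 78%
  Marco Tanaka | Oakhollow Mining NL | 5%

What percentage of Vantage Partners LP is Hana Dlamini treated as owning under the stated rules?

By sibling attribution (R2), Hana Dlamini is treated as also owning Nadia Dlamini's interest in Oakhollow Mining NL, giving 14% + 53% = 67%.
Chain via Oakhollow Mining NL → Cobalt Group plc → Silverbay Textiles S.p.A. (R3): 67% × 78% × 71% × 45% = 16.69707% of Vantage Partners LP.
Direct interest in Vantage Partners LP: 24%.
Aggregating (R1): 16.69707% + 24% = 40.69707%.

40.69707%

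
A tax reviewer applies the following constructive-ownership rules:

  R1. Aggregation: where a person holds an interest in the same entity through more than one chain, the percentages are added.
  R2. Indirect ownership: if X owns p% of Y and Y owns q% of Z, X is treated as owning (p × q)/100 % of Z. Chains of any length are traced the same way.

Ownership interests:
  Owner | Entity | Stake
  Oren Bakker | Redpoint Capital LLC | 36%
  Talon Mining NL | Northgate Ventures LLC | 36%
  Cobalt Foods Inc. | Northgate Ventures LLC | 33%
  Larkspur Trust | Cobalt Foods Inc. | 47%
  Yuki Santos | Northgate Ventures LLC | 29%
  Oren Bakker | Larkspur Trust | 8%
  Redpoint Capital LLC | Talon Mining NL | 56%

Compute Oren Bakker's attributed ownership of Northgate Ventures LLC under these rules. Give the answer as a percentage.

Chain via Larkspur Trust → Cobalt Foods Inc. (R2): 8% × 47% × 33% = 1.2408% of Northgate Ventures LLC.
Chain via Redpoint Capital LLC → Talon Mining NL (R2): 36% × 56% × 36% = 7.2576% of Northgate Ventures LLC.
Aggregating (R1): 1.2408% + 7.2576% = 8.4984%.

8.4984%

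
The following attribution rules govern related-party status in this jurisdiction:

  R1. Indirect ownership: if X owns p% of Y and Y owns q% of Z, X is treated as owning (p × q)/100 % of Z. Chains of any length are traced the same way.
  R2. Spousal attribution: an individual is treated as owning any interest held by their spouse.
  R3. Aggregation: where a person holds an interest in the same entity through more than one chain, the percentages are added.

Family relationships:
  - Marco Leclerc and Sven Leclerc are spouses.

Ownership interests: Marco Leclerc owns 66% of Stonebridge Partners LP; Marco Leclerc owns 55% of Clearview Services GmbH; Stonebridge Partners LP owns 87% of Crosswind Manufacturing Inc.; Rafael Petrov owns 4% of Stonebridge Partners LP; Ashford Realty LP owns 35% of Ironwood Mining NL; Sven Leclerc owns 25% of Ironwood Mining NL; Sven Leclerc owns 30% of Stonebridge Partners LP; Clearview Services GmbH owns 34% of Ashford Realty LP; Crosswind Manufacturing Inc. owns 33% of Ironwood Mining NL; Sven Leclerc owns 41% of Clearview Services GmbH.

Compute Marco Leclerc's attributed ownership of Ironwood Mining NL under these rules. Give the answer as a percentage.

By spousal attribution (R2), Marco Leclerc is treated as also owning Sven Leclerc's interest in Stonebridge Partners LP, giving 66% + 30% = 96%.
By spousal attribution (R2), Marco Leclerc is treated as also owning Sven Leclerc's interest in Clearview Services GmbH, giving 55% + 41% = 96%.
By spousal attribution (R2), Marco Leclerc is treated as owning Sven Leclerc's 25% interest in Ironwood Mining NL.
Chain via Stonebridge Partners LP → Crosswind Manufacturing Inc. (R1): 96% × 87% × 33% = 27.5616% of Ironwood Mining NL.
Chain via Clearview Services GmbH → Ashford Realty LP (R1): 96% × 34% × 35% = 11.424% of Ironwood Mining NL.
Direct interest in Ironwood Mining NL: 25%.
Aggregating (R3): 27.5616% + 11.424% + 25% = 63.9856%.

63.9856%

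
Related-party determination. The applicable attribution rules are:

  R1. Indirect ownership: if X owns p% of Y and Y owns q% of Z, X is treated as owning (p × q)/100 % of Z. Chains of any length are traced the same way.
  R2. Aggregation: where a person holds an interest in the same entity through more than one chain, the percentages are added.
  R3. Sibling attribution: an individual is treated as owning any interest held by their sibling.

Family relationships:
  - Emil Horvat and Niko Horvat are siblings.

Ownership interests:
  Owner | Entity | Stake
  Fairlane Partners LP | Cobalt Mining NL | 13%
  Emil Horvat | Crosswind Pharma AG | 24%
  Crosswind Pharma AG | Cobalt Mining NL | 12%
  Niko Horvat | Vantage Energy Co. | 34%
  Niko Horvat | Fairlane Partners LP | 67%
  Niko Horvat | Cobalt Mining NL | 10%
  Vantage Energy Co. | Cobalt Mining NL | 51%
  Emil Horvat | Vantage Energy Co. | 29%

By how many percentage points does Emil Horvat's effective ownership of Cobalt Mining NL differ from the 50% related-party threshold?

3.72

By sibling attribution (R3), Emil Horvat is treated as also owning Niko Horvat's interest in Vantage Energy Co, giving 29% + 34% = 63%.
By sibling attribution (R3), Emil Horvat is treated as owning Niko Horvat's 67% interest in Fairlane Partners LP.
By sibling attribution (R3), Emil Horvat is treated as owning Niko Horvat's 10% interest in Cobalt Mining NL.
Chain via Crosswind Pharma AG (R1): 24% × 12% = 2.88% of Cobalt Mining NL.
Chain via Vantage Energy Co. (R1): 63% × 51% = 32.13% of Cobalt Mining NL.
Chain via Fairlane Partners LP (R1): 67% × 13% = 8.71% of Cobalt Mining NL.
Direct interest in Cobalt Mining NL: 10%.
Aggregating (R2): 2.88% + 32.13% + 8.71% + 10% = 53.72%.
53.72% exceeds the 50% threshold by 3.72 percentage points.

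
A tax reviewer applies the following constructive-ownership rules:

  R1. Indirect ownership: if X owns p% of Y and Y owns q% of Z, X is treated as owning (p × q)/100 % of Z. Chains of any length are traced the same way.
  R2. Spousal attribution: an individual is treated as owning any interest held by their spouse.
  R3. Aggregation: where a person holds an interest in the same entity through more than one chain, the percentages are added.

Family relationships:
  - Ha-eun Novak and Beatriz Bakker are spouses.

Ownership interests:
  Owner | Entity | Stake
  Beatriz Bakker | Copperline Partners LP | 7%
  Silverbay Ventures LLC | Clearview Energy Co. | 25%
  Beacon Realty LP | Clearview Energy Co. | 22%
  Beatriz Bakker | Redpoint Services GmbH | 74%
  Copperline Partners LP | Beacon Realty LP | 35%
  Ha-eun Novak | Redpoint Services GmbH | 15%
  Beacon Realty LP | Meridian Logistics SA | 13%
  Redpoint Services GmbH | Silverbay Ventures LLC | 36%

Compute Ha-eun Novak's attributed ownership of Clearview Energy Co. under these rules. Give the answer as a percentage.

8.549%

By spousal attribution (R2), Ha-eun Novak is treated as also owning Beatriz Bakker's interest in Redpoint Services GmbH, giving 15% + 74% = 89%.
By spousal attribution (R2), Ha-eun Novak is treated as owning Beatriz Bakker's 7% interest in Copperline Partners LP.
Chain via Redpoint Services GmbH → Silverbay Ventures LLC (R1): 89% × 36% × 25% = 8.01% of Clearview Energy Co.
Chain via Copperline Partners LP → Beacon Realty LP (R1): 7% × 35% × 22% = 0.539% of Clearview Energy Co.
Aggregating (R3): 8.01% + 0.539% = 8.549%.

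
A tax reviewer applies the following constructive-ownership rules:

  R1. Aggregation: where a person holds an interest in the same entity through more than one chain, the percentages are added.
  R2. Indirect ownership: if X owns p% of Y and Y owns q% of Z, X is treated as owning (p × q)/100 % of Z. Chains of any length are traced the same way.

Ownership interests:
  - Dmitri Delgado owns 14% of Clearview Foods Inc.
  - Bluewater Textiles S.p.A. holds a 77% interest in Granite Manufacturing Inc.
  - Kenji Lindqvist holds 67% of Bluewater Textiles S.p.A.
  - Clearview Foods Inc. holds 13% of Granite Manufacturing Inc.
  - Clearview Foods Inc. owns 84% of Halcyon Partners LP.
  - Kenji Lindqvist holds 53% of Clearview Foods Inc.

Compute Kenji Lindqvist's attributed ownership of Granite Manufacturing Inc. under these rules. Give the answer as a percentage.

Chain via Bluewater Textiles S.p.A. (R2): 67% × 77% = 51.59% of Granite Manufacturing Inc.
Chain via Clearview Foods Inc. (R2): 53% × 13% = 6.89% of Granite Manufacturing Inc.
Aggregating (R1): 51.59% + 6.89% = 58.48%.

58.48%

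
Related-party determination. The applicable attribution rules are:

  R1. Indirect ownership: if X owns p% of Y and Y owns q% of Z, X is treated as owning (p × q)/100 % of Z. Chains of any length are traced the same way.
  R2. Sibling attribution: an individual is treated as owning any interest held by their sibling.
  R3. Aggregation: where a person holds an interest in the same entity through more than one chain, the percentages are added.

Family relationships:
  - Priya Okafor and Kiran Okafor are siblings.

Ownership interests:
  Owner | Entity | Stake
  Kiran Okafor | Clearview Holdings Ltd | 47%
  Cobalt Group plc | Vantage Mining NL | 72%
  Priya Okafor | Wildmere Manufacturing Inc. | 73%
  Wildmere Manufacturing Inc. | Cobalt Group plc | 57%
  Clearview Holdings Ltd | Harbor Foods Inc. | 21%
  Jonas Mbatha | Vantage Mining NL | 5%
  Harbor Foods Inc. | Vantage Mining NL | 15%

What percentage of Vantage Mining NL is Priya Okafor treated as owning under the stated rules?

31.4397%

By sibling attribution (R2), Priya Okafor is treated as owning Kiran Okafor's 47% interest in Clearview Holdings Ltd.
Chain via Wildmere Manufacturing Inc. → Cobalt Group plc (R1): 73% × 57% × 72% = 29.9592% of Vantage Mining NL.
Chain via Clearview Holdings Ltd → Harbor Foods Inc. (R1): 47% × 21% × 15% = 1.4805% of Vantage Mining NL.
Aggregating (R3): 29.9592% + 1.4805% = 31.4397%.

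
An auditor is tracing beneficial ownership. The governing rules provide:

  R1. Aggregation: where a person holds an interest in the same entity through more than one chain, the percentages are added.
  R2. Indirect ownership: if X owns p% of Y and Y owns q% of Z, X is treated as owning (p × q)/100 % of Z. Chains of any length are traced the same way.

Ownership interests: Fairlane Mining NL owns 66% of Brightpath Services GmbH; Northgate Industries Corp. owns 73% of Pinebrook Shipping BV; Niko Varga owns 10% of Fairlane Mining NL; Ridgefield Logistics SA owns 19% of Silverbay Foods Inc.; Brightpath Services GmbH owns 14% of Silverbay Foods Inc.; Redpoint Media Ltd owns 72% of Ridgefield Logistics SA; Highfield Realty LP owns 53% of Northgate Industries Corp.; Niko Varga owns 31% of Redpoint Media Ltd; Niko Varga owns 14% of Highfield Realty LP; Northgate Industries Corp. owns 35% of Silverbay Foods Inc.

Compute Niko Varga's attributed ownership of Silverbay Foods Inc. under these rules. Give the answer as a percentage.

7.7618%

Chain via Highfield Realty LP → Northgate Industries Corp. (R2): 14% × 53% × 35% = 2.597% of Silverbay Foods Inc.
Chain via Redpoint Media Ltd → Ridgefield Logistics SA (R2): 31% × 72% × 19% = 4.2408% of Silverbay Foods Inc.
Chain via Fairlane Mining NL → Brightpath Services GmbH (R2): 10% × 66% × 14% = 0.924% of Silverbay Foods Inc.
Aggregating (R1): 2.597% + 4.2408% + 0.924% = 7.7618%.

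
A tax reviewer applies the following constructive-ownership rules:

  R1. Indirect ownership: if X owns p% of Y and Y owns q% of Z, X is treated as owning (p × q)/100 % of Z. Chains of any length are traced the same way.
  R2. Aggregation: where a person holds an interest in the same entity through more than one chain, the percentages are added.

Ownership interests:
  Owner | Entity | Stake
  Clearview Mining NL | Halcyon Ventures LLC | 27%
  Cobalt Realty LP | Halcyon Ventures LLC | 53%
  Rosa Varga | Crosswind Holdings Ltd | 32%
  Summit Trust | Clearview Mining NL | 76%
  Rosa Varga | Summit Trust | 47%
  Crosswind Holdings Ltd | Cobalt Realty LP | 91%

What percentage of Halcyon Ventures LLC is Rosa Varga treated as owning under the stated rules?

Chain via Summit Trust → Clearview Mining NL (R1): 47% × 76% × 27% = 9.6444% of Halcyon Ventures LLC.
Chain via Crosswind Holdings Ltd → Cobalt Realty LP (R1): 32% × 91% × 53% = 15.4336% of Halcyon Ventures LLC.
Aggregating (R2): 9.6444% + 15.4336% = 25.078%.

25.078%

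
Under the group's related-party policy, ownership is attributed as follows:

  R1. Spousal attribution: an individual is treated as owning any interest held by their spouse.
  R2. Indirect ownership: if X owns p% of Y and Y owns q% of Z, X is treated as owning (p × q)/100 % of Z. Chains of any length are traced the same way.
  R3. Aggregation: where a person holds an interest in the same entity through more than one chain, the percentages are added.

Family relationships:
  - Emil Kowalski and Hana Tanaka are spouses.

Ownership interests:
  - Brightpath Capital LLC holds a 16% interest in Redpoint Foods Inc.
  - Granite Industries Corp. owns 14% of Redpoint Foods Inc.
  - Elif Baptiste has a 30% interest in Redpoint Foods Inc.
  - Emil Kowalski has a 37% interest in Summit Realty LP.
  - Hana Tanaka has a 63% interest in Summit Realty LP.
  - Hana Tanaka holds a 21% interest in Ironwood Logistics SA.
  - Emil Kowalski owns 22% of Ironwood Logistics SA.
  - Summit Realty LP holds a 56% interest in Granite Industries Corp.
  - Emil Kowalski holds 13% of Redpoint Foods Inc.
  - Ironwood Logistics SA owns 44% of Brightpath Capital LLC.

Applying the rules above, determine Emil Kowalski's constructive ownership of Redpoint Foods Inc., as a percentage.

23.8672%

By spousal attribution (R1), Emil Kowalski is treated as also owning Hana Tanaka's interest in Summit Realty LP, giving 37% + 63% = 100%.
By spousal attribution (R1), Emil Kowalski is treated as also owning Hana Tanaka's interest in Ironwood Logistics SA, giving 22% + 21% = 43%.
Chain via Summit Realty LP → Granite Industries Corp. (R2): 100% × 56% × 14% = 7.84% of Redpoint Foods Inc.
Chain via Ironwood Logistics SA → Brightpath Capital LLC (R2): 43% × 44% × 16% = 3.0272% of Redpoint Foods Inc.
Direct interest in Redpoint Foods Inc: 13%.
Aggregating (R3): 7.84% + 3.0272% + 13% = 23.8672%.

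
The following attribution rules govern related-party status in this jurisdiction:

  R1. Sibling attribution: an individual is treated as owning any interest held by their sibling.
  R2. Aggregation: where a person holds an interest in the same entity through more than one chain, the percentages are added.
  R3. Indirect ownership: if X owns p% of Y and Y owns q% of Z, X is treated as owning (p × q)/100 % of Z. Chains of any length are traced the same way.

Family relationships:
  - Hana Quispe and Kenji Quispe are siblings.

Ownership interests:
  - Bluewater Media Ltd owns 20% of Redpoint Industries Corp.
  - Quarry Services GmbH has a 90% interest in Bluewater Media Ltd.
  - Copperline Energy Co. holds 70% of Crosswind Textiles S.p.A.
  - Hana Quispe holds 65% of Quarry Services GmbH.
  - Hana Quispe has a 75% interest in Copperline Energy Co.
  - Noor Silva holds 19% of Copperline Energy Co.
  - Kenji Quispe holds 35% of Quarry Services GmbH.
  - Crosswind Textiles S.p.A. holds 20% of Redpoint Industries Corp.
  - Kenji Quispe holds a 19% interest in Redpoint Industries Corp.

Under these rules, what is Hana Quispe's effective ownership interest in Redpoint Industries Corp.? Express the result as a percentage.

By sibling attribution (R1), Hana Quispe is treated as also owning Kenji Quispe's interest in Quarry Services GmbH, giving 65% + 35% = 100%.
By sibling attribution (R1), Hana Quispe is treated as owning Kenji Quispe's 19% interest in Redpoint Industries Corp.
Chain via Copperline Energy Co. → Crosswind Textiles S.p.A. (R3): 75% × 70% × 20% = 10.5% of Redpoint Industries Corp.
Chain via Quarry Services GmbH → Bluewater Media Ltd (R3): 100% × 90% × 20% = 18% of Redpoint Industries Corp.
Direct interest in Redpoint Industries Corp: 19%.
Aggregating (R2): 10.5% + 18% + 19% = 47.5%.

47.5%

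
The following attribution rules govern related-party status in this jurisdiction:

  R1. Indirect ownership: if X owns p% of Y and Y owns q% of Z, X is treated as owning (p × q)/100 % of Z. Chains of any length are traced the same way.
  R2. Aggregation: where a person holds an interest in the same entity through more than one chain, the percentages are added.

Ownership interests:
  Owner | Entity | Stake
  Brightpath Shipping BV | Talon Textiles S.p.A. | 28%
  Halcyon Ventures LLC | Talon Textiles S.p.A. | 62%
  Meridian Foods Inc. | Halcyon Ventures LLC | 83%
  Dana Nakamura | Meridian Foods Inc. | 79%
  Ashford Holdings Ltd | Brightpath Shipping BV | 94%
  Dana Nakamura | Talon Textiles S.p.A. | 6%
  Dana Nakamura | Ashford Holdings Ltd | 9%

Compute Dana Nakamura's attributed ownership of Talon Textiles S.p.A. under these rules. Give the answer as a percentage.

49.0222%

Chain via Ashford Holdings Ltd → Brightpath Shipping BV (R1): 9% × 94% × 28% = 2.3688% of Talon Textiles S.p.A.
Chain via Meridian Foods Inc. → Halcyon Ventures LLC (R1): 79% × 83% × 62% = 40.6534% of Talon Textiles S.p.A.
Direct interest in Talon Textiles S.p.A: 6%.
Aggregating (R2): 2.3688% + 40.6534% + 6% = 49.0222%.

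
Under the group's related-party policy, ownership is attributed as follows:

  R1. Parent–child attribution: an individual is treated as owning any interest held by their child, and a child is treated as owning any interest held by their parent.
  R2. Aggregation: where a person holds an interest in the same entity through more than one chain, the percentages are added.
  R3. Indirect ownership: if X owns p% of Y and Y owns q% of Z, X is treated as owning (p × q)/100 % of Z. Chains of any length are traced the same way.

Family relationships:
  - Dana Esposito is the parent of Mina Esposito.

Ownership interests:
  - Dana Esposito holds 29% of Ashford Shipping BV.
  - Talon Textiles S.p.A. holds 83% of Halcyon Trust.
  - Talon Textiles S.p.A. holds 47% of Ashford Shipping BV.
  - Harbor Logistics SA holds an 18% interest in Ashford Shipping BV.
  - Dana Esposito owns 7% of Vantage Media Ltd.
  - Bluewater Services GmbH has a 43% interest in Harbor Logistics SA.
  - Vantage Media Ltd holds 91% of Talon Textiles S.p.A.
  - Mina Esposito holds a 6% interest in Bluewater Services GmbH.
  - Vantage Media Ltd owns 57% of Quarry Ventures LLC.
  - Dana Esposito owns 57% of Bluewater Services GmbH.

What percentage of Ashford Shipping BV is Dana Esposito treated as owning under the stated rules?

36.8701%

By parent–child attribution (R1), Dana Esposito is treated as also owning Mina Esposito's interest in Bluewater Services GmbH, giving 57% + 6% = 63%.
Chain via Bluewater Services GmbH → Harbor Logistics SA (R3): 63% × 43% × 18% = 4.8762% of Ashford Shipping BV.
Chain via Vantage Media Ltd → Talon Textiles S.p.A. (R3): 7% × 91% × 47% = 2.9939% of Ashford Shipping BV.
Direct interest in Ashford Shipping BV: 29%.
Aggregating (R2): 4.8762% + 2.9939% + 29% = 36.8701%.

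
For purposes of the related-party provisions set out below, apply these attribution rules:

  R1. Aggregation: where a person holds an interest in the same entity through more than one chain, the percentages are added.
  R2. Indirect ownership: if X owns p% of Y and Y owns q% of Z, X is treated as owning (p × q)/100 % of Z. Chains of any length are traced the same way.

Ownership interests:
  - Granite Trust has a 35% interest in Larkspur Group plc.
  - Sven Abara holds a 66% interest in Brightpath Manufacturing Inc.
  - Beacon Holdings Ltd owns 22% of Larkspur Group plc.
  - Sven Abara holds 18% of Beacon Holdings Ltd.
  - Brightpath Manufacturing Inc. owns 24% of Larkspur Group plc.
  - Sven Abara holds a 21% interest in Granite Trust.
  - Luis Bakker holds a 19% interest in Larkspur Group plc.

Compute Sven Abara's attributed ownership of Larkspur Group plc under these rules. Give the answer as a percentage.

27.15%

Chain via Beacon Holdings Ltd (R2): 18% × 22% = 3.96% of Larkspur Group plc.
Chain via Brightpath Manufacturing Inc. (R2): 66% × 24% = 15.84% of Larkspur Group plc.
Chain via Granite Trust (R2): 21% × 35% = 7.35% of Larkspur Group plc.
Aggregating (R1): 3.96% + 15.84% + 7.35% = 27.15%.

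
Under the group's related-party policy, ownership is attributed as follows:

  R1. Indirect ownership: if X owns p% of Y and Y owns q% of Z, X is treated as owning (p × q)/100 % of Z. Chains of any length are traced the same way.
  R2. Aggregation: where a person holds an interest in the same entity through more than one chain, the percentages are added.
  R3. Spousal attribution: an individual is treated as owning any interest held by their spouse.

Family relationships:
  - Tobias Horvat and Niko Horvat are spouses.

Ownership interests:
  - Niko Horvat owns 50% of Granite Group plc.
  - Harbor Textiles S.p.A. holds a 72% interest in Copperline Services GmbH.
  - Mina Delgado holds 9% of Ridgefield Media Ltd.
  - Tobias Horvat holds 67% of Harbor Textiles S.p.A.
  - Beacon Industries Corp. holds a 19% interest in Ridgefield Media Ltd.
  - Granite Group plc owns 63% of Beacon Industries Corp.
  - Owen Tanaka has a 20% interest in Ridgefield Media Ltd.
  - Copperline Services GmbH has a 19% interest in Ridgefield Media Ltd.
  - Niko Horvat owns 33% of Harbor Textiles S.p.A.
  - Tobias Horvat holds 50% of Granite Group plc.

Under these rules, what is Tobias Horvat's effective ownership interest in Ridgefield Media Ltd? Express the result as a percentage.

25.65%

By spousal attribution (R3), Tobias Horvat is treated as also owning Niko Horvat's interest in Harbor Textiles S.p.A, giving 67% + 33% = 100%.
By spousal attribution (R3), Tobias Horvat is treated as also owning Niko Horvat's interest in Granite Group plc, giving 50% + 50% = 100%.
Chain via Harbor Textiles S.p.A. → Copperline Services GmbH (R1): 100% × 72% × 19% = 13.68% of Ridgefield Media Ltd.
Chain via Granite Group plc → Beacon Industries Corp. (R1): 100% × 63% × 19% = 11.97% of Ridgefield Media Ltd.
Aggregating (R2): 13.68% + 11.97% = 25.65%.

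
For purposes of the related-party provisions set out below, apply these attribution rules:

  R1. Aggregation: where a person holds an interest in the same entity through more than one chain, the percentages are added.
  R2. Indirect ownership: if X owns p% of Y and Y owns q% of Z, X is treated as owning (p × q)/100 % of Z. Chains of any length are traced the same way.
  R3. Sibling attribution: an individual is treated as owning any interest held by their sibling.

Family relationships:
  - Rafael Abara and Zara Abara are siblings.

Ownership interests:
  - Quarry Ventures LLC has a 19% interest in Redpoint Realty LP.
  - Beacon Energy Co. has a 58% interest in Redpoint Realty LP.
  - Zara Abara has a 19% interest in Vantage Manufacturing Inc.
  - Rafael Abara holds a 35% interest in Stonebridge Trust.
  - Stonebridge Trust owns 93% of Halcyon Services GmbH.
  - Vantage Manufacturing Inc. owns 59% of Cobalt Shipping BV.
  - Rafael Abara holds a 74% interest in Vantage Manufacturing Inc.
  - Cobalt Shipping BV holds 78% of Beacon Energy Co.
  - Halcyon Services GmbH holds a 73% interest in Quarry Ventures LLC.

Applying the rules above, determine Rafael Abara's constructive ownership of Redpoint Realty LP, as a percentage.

By sibling attribution (R3), Rafael Abara is treated as also owning Zara Abara's interest in Vantage Manufacturing Inc, giving 74% + 19% = 93%.
Chain via Stonebridge Trust → Halcyon Services GmbH → Quarry Ventures LLC (R2): 35% × 93% × 73% × 19% = 4.514685% of Redpoint Realty LP.
Chain via Vantage Manufacturing Inc. → Cobalt Shipping BV → Beacon Energy Co. (R2): 93% × 59% × 78% × 58% = 24.823188% of Redpoint Realty LP.
Aggregating (R1): 4.514685% + 24.823188% = 29.337873%.

29.337873%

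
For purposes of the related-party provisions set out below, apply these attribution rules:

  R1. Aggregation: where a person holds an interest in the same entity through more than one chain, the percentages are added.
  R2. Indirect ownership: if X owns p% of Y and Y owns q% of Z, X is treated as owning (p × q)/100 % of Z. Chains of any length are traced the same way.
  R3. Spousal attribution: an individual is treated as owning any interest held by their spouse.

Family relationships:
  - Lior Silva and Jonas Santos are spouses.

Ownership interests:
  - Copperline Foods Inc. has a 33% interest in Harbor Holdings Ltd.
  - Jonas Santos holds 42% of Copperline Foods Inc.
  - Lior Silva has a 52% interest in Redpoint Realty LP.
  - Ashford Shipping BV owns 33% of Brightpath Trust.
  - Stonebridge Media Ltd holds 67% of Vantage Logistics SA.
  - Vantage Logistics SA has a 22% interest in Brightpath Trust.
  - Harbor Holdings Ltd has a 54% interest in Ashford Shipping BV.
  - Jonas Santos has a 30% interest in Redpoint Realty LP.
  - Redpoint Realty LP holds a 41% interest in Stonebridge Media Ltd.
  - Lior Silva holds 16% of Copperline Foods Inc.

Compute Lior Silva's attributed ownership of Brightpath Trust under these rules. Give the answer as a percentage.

8.366336%

By spousal attribution (R3), Lior Silva is treated as also owning Jonas Santos's interest in Copperline Foods Inc, giving 16% + 42% = 58%.
By spousal attribution (R3), Lior Silva is treated as also owning Jonas Santos's interest in Redpoint Realty LP, giving 52% + 30% = 82%.
Chain via Copperline Foods Inc. → Harbor Holdings Ltd → Ashford Shipping BV (R2): 58% × 33% × 54% × 33% = 3.410748% of Brightpath Trust.
Chain via Redpoint Realty LP → Stonebridge Media Ltd → Vantage Logistics SA (R2): 82% × 41% × 67% × 22% = 4.955588% of Brightpath Trust.
Aggregating (R1): 3.410748% + 4.955588% = 8.366336%.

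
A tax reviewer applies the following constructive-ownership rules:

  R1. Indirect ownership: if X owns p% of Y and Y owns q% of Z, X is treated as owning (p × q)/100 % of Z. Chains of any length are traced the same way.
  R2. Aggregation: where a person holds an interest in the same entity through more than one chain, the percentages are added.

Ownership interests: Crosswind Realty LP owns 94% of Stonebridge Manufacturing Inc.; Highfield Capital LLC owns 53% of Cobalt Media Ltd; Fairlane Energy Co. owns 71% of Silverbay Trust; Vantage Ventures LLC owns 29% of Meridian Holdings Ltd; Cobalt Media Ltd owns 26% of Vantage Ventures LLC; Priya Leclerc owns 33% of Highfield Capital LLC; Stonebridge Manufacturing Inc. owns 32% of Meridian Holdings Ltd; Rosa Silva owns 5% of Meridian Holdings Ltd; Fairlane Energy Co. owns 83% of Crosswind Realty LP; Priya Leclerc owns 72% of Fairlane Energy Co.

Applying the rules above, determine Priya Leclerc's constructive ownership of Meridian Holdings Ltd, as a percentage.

Chain via Fairlane Energy Co. → Crosswind Realty LP → Stonebridge Manufacturing Inc. (R1): 72% × 83% × 94% × 32% = 17.975808% of Meridian Holdings Ltd.
Chain via Highfield Capital LLC → Cobalt Media Ltd → Vantage Ventures LLC (R1): 33% × 53% × 26% × 29% = 1.318746% of Meridian Holdings Ltd.
Aggregating (R2): 17.975808% + 1.318746% = 19.294554%.

19.294554%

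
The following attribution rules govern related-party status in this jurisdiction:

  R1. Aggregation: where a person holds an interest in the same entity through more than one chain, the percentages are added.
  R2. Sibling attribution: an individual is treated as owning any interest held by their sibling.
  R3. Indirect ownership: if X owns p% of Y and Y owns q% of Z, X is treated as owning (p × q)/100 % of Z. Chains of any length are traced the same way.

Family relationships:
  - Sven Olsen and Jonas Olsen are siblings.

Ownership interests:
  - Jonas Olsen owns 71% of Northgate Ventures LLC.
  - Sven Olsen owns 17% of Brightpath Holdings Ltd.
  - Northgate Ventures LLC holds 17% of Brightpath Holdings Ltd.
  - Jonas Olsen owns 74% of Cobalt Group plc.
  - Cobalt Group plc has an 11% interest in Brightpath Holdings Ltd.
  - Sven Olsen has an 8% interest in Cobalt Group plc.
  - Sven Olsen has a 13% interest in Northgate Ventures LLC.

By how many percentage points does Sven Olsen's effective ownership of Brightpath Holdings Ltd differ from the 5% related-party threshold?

By sibling attribution (R2), Sven Olsen is treated as also owning Jonas Olsen's interest in Cobalt Group plc, giving 8% + 74% = 82%.
By sibling attribution (R2), Sven Olsen is treated as also owning Jonas Olsen's interest in Northgate Ventures LLC, giving 13% + 71% = 84%.
Chain via Cobalt Group plc (R3): 82% × 11% = 9.02% of Brightpath Holdings Ltd.
Chain via Northgate Ventures LLC (R3): 84% × 17% = 14.28% of Brightpath Holdings Ltd.
Direct interest in Brightpath Holdings Ltd: 17%.
Aggregating (R1): 9.02% + 14.28% + 17% = 40.3%.
40.3% exceeds the 5% threshold by 35.3 percentage points.

35.3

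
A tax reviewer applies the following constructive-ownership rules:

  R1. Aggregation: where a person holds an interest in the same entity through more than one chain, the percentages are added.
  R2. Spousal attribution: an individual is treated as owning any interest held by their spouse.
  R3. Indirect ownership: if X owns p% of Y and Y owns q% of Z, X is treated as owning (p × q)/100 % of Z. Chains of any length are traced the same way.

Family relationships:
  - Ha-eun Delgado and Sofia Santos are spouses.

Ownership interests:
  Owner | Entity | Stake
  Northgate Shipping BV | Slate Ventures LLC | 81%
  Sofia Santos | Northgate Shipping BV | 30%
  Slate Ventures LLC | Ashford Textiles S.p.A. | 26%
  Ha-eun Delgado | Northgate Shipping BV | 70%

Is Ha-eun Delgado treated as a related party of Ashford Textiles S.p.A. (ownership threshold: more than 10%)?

Yes

By spousal attribution (R2), Ha-eun Delgado is treated as also owning Sofia Santos's interest in Northgate Shipping BV, giving 70% + 30% = 100%.
Chain via Northgate Shipping BV → Slate Ventures LLC (R3): 100% × 81% × 26% = 21.06% of Ashford Textiles S.p.A.
21.06% exceeds the 10% threshold, so Ha-eun is a related party to Ashford Textiles S.p.A.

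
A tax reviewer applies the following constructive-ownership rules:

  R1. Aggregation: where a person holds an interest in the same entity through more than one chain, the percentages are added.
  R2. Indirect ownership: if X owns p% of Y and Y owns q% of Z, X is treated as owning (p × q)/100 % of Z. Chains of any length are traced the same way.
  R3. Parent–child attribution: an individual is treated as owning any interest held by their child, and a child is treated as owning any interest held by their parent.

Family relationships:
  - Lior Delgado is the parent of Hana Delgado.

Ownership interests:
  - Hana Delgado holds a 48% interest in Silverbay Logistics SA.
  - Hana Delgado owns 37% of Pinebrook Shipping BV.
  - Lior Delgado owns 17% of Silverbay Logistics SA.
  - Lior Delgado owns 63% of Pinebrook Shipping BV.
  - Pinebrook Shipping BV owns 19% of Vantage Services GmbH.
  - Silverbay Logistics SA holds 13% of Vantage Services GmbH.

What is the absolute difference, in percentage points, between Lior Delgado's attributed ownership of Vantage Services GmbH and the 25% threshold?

By parent–child attribution (R3), Lior Delgado is treated as also owning Hana Delgado's interest in Pinebrook Shipping BV, giving 63% + 37% = 100%.
By parent–child attribution (R3), Lior Delgado is treated as also owning Hana Delgado's interest in Silverbay Logistics SA, giving 17% + 48% = 65%.
Chain via Pinebrook Shipping BV (R2): 100% × 19% = 19% of Vantage Services GmbH.
Chain via Silverbay Logistics SA (R2): 65% × 13% = 8.45% of Vantage Services GmbH.
Aggregating (R1): 19% + 8.45% = 27.45%.
27.45% exceeds the 25% threshold by 2.45 percentage points.

2.45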